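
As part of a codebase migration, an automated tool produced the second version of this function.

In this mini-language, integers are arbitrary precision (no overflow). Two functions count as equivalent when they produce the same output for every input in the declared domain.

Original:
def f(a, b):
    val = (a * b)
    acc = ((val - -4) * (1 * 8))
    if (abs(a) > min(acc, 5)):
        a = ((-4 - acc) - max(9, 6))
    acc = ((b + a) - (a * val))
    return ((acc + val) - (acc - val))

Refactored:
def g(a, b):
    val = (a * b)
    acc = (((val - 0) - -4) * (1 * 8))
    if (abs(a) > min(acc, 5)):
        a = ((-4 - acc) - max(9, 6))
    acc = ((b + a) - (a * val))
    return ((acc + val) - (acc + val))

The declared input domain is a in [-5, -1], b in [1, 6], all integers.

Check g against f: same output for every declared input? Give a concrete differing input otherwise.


Evaluate both at a=-5, b=1.
f: val becomes -5; next acc becomes -8; next (abs(a) > min(acc, 5)) evaluates to true; next a becomes -5; next acc becomes -29; next final value -10
g: val becomes -5; next acc becomes -8; next (abs(a) > min(acc, 5)) evaluates to true; next a becomes -5; next acc becomes -29; next final value 0
-10 vs 0 — the two versions disagree here.
verdict: not equivalent; witness: a=-5, b=1


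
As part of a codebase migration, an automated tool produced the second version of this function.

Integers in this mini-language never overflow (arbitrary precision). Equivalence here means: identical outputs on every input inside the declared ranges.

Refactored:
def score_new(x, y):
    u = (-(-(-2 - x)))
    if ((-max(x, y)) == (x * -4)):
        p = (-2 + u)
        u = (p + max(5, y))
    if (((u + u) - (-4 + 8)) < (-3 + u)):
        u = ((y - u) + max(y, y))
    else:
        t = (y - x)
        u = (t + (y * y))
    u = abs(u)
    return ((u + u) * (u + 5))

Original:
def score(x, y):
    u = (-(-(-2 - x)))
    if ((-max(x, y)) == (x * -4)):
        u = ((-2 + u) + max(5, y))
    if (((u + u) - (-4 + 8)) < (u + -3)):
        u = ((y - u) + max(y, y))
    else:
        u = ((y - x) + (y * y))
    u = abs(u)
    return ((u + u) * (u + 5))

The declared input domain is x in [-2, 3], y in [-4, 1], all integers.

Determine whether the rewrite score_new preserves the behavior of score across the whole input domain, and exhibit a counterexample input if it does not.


This is a faithful refactor — statement counts differ, local variable names differ, but the computed results match everywhere.
Spot check at x=2, y=0 — score: u becomes -4; next ((-max(x, y)) == (x * -4)) evaluates to false; next (((u + u) - (-4 + 8)) < (u + -3)) evaluates to true; next u becomes 4; next u becomes 4; next final value 72. score_new: u becomes -4; next ((-max(x, y)) == (x * -4)) evaluates to false; next (((u + u) - (-4 + 8)) < (-3 + u)) evaluates to true; next u becomes 4; next u becomes 4; next final value 72. Both give 72.
Across all 36 domain points the two functions coincide.
verdict: equivalent


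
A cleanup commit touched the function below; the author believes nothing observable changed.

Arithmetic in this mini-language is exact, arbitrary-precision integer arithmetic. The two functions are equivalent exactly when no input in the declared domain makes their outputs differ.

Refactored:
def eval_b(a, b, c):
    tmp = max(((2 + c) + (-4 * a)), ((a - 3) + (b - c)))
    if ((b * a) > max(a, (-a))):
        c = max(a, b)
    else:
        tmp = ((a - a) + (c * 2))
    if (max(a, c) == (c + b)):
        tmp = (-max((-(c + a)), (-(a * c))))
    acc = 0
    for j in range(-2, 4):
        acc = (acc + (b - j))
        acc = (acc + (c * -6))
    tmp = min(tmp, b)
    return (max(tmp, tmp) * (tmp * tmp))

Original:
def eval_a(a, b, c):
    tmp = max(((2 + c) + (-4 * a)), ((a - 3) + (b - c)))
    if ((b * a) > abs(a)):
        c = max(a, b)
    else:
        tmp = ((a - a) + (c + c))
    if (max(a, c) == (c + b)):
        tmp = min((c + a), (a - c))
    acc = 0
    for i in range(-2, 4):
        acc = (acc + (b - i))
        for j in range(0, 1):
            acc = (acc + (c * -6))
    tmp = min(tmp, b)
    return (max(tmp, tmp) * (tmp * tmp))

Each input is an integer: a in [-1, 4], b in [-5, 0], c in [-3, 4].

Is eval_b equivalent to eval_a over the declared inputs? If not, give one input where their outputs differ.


There is a counterexample at a=-1, b=0, c=1: -8 on one side, -1 on the other.
eval_a: tmp := 7 | ((b * a) > abs(a)): false | tmp := 2 | (max(a, c) == (c + b)): true | tmp := -2 | acc := 0 | iter i=-2: | acc := 2 | iter j=0: | acc := -4 | iter i=-1: | acc := -3 | iter j=0: | acc := -9 | iter i=0: | acc := -9 | iter j=0: | acc := -15 | iter i=1: | acc := -16 | iter j=0: | acc := -22 | iter i=2: | acc := -24 | iter j=0: | acc := -30 | iter i=3: | acc := -33 | iter j=0: | acc := -39 | tmp := -2 | result -8
eval_b: tmp := 7 | ((b * a) > max(a, (-a))): false | tmp := 2 | (max(a, c) == (c + b)): true | tmp := -1 | acc := 0 | iter j=-2: | acc := 2 | acc := -4 | iter j=-1: | acc := -3 | acc := -9 | iter j=0: | acc := -9 | acc := -15 | iter j=1: | acc := -16 | acc := -22 | iter j=2: | acc := -24 | acc := -30 | iter j=3: | acc := -33 | acc := -39 | tmp := -1 | result -1
verdict: not equivalent; witness: a=-1, b=0, c=1


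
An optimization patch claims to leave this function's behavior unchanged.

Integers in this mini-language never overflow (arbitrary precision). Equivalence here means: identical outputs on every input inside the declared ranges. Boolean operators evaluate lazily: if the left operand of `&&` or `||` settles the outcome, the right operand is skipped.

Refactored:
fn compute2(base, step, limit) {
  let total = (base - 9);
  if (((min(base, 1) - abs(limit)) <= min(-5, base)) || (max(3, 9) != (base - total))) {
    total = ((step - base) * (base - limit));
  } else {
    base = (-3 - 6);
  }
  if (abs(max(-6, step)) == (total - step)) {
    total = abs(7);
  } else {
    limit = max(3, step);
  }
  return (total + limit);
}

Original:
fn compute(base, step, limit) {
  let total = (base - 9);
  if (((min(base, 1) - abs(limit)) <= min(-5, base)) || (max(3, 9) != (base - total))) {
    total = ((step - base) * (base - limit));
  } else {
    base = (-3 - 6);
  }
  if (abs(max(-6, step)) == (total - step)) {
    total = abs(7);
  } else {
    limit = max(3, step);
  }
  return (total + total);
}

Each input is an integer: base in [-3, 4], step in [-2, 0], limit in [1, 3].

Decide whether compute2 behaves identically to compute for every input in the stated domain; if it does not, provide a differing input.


These are not equivalent — on base=-3, step=-2, limit=1 the outputs split (-24 vs -9).
compute: total becomes -12; next (((min(base, 1) - abs(limit)) <= min(-5, base)) || (max(3, 9) != (base - total))) evaluates to false; next base becomes -9; next (abs(max(-6, step)) == (total - step)) evaluates to false; next limit becomes 3; next final value -24
compute2: total becomes -12; next (((min(base, 1) - abs(limit)) <= min(-5, base)) || (max(3, 9) != (base - total))) evaluates to false; next base becomes -9; next (abs(max(-6, step)) == (total - step)) evaluates to false; next limit becomes 3; next final value -9
verdict: not equivalent; witness: base=-3, step=-2, limit=1


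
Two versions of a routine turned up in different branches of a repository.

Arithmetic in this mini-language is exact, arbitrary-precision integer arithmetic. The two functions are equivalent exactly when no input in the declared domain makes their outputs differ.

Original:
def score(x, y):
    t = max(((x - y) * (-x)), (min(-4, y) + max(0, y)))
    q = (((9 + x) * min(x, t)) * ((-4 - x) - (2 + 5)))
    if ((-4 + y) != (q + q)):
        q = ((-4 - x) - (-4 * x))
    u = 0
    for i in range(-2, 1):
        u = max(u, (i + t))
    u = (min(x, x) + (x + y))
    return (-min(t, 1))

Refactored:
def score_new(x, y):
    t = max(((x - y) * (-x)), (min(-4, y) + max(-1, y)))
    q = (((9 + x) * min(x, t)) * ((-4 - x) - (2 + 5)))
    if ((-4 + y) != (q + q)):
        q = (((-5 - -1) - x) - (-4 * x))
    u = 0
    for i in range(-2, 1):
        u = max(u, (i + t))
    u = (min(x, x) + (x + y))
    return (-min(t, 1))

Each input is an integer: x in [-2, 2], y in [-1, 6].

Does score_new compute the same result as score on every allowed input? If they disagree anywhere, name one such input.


Consider the input x=2, y=-1.
score: t becomes -4; next q becomes 572; next ((-4 + y) != (q + q)) evaluates to true; next q becomes 2; next u becomes 0; next at i=-2:; next u becomes 0; next at i=-1:; next u becomes 0; next at i=0:; next u becomes 0; next u becomes 3; next final value 4
score_new: t becomes -5; next q becomes 715; next ((-4 + y) != (q + q)) evaluates to true; next q becomes 2; next u becomes 0; next at i=-2:; next u becomes 0; next at i=-1:; next u becomes 0; next at i=0:; next u becomes 0; next u becomes 3; next final value 5
4 != 5, so the rewrite changes behavior.
verdict: not equivalent; witness: x=2, y=-1


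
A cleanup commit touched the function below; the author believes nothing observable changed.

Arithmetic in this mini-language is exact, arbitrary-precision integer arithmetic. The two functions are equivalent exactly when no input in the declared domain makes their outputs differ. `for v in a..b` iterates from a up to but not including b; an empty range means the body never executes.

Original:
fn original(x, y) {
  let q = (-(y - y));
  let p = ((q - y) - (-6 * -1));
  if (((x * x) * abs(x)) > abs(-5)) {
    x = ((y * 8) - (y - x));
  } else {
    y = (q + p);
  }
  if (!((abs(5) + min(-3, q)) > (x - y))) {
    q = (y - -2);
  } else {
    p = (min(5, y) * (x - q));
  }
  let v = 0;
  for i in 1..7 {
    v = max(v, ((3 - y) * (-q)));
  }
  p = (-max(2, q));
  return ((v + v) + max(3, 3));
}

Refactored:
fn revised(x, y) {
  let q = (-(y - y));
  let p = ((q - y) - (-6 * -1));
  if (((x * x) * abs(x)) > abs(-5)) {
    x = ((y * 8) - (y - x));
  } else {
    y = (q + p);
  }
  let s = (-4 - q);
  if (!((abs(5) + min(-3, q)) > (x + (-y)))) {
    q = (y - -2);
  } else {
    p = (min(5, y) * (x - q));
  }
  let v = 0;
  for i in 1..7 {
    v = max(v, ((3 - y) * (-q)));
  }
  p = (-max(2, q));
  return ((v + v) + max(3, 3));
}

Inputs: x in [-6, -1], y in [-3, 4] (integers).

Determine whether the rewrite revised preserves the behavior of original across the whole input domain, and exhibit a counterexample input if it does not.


Equivalent — the differences include constant usage differs; also statement counts differ; also local variable names differ; also arithmetic usage differs, yet no declared input distinguishes the two.
As a probe, take x=-4, y=3: original runs q becomes 0; next p becomes -9; next (((x * x) * abs(x)) > abs(-5)) evaluates to true; next x becomes 17; next (!((abs(5) + min(-3, q)) > (x - y))) evaluates to true; next q becomes 5; next v becomes 0; next at i=1:; next v becomes 0; next at i=2:; next v becomes 0; next at i=3:; next v becomes 0; next at i=4:; next v becomes 0; next at i=5:; next v becomes 0; next at i=6:; next v becomes 0; next p becomes -5; next final value 3; revised runs q becomes 0; next p becomes -9; next (((x * x) * abs(x)) > abs(-5)) evaluates to true; next x becomes 17; next s becomes -4; next (!((abs(5) + min(-3, q)) > (x + (-y)))) evaluates to true; next q becomes 5; next v becomes 0; next at i=1:; next v becomes 0; next at i=2:; next v becomes 0; next at i=3:; next v becomes 0; next at i=4:; next v becomes 0; next at i=5:; next v becomes 0; next at i=6:; next v becomes 0; next p becomes -5; next final value 3; both end at 3.
Checked all 48 inputs in the declared domain: the outputs agree on every one.
verdict: equivalent


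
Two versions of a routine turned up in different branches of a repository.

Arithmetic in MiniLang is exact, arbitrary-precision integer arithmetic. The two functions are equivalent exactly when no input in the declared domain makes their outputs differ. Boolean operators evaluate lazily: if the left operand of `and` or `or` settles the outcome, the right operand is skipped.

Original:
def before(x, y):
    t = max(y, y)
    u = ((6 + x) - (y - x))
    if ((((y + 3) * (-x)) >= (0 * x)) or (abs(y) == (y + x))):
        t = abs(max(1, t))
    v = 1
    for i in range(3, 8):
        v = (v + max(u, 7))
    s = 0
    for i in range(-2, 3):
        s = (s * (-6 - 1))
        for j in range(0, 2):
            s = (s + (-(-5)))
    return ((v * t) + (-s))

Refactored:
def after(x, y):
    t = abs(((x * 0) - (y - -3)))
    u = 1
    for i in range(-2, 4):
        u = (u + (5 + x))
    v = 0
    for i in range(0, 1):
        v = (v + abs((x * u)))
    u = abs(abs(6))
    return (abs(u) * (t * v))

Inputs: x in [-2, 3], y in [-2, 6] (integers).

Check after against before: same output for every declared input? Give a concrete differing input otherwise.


Run the pair on x=-2, y=-2.
before: t := -2 | u := 4 | ((((y + 3) * (-x)) >= (0 * x)) or (abs(y) == (y + x))): true | t := 1 | v := 1 | iter i=3: | v := 8 | iter i=4: | v := 15 | iter i=5: | v := 22 | iter i=6: | v := 29 | iter i=7: | v := 36 | s := 0 | iter i=-2: | s := 0 | iter j=0: | s := 5 | iter j=1: | s := 10 | iter i=-1: | s := -70 | iter j=0: | s := -65 | iter j=1: | s := -60 | iter i=0: | s := 420 | iter j=0: | s := 425 | iter j=1: | s := 430 | iter i=1: | s := -3010 | iter j=0: | s := -3005 | iter j=1: | s := -3000 | iter i=2: | s := 21000 | iter j=0: | s := 21005 | iter j=1: | s := 21010 | result -20974
after: t := 1 | u := 1 | iter i=-2: | u := 4 | iter i=-1: | u := 7 | iter i=0: | u := 10 | iter i=1: | u := 13 | iter i=2: | u := 16 | iter i=3: | u := 19 | v := 0 | iter i=0: | v := 38 | u := 6 | result 228
-20974 != 228, so the rewrite changes behavior.
verdict: not equivalent; witness: x=-2, y=-2


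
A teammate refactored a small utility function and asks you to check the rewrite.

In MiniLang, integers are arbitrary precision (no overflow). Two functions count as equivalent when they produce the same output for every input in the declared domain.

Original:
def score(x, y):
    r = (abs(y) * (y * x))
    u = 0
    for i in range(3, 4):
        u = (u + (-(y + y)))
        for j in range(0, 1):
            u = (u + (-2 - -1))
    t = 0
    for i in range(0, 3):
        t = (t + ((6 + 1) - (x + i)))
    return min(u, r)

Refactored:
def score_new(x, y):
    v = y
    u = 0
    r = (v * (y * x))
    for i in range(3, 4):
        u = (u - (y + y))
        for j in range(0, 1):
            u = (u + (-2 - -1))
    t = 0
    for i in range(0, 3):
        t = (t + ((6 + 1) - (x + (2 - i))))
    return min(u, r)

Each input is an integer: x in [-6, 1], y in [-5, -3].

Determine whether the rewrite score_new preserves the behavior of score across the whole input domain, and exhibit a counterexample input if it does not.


Input x=-6, y=-5: 9 from score versus -150 from score_new.
verdict: not equivalent; witness: x=-6, y=-5


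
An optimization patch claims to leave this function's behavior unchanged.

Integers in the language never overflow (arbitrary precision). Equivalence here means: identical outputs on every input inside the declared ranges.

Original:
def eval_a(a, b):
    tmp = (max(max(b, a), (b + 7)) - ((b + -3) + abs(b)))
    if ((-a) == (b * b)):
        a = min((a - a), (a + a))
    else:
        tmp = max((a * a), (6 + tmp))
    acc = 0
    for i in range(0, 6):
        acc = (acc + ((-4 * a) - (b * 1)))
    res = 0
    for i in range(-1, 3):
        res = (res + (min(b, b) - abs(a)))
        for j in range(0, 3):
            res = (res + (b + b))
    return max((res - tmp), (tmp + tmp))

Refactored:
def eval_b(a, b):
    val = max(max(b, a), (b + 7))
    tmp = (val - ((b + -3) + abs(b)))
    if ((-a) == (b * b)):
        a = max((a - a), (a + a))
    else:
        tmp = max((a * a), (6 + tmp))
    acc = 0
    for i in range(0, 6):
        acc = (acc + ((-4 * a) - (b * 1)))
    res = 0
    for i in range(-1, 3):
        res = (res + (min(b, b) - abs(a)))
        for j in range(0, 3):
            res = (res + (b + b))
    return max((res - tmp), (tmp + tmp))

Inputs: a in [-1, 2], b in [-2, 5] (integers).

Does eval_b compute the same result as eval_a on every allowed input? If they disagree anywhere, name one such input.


The rewrite breaks on a=-1, b=1, where the results are 18 and 19.
eval_a: tmp becomes 9; next ((-a) == (b * b)) evaluates to true; next a becomes -2; next acc becomes 0; next at i=0:; next acc becomes 7; next at i=1:; next acc becomes 14; next at i=2:; next acc becomes 21; next at i=3:; next acc becomes 28; next at i=4:; next acc becomes 35; next at i=5:; next acc becomes 42; next res becomes 0; next at i=-1:; next res becomes -1; next at j=0:; next res becomes 1; next at j=1:; next res becomes 3; next at j=2:; next res becomes 5; next at i=0:; next res becomes 4; next at j=0:; next res becomes 6; next at j=1:; next res becomes 8; next at j=2:; next res becomes 10; next at i=1:; next res becomes 9; next at j=0:; next res becomes 11; next at j=1:; next res becomes 13; next at j=2:; next res becomes 15; next at i=2:; next res becomes 14; next at j=0:; next res becomes 16; next at j=1:; next res becomes 18; next at j=2:; next res becomes 20; next final value 18
eval_b: val becomes 8; next tmp becomes 9; next ((-a) == (b * b)) evaluates to true; next a becomes 0; next acc becomes 0; next at i=0:; next acc becomes -1; next at i=1:; next acc becomes -2; next at i=2:; next acc becomes -3; next at i=3:; next acc becomes -4; next at i=4:; next acc becomes -5; next at i=5:; next acc becomes -6; next res becomes 0; next at i=-1:; next res becomes 1; next at j=0:; next res becomes 3; next at j=1:; next res becomes 5; next at j=2:; next res becomes 7; next at i=0:; next res becomes 8; next at j=0:; next res becomes 10; next at j=1:; next res becomes 12; next at j=2:; next res becomes 14; next at i=1:; next res becomes 15; next at j=0:; next res becomes 17; next at j=1:; next res becomes 19; next at j=2:; next res becomes 21; next at i=2:; next res becomes 22; next at j=0:; next res becomes 24; next at j=1:; next res becomes 26; next at j=2:; next res becomes 28; next final value 19
verdict: not equivalent; witness: a=-1, b=1


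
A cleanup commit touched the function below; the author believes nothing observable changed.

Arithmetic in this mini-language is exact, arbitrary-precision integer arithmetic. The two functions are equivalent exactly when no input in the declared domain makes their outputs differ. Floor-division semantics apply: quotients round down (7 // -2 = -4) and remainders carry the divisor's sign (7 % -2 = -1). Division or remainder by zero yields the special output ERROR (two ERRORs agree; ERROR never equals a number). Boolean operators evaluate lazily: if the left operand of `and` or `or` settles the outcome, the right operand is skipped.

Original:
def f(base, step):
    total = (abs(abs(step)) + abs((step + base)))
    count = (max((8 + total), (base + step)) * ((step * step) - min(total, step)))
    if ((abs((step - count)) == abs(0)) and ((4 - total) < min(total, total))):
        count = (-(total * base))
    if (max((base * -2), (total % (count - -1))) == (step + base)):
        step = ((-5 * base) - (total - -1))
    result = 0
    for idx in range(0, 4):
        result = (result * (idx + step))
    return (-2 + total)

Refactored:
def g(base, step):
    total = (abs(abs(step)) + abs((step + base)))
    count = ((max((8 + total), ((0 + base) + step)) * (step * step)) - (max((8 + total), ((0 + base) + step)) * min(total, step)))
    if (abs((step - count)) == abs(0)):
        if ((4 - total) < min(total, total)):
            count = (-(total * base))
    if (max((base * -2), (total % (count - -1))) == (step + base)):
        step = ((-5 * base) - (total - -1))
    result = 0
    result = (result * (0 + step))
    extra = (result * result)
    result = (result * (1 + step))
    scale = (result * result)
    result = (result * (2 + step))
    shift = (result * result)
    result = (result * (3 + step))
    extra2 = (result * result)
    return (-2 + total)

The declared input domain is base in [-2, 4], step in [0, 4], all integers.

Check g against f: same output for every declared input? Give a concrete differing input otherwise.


Reading the diff, among the changes: arithmetic usage differs; and statement counts differ; and loop structure differs; and boolean connective usage differs; and constant usage differs; and branching structure differs; and local variable names differ; and min/max/abs usage differs.
As a probe, take base=1, step=1: f runs total = 3; count = 0; ((abs((step - count)) == abs(0)) and ((4 - total) < min(total, total))) -> false; (max((base * -2), (total % (count - -1))) == (step + base)) -> false; result = 0; [idx=0]; result = 0; [idx=1]; result = 0; [idx=2]; result = 0; [idx=3]; result = 0; return 1; g runs total = 3; count = 0; (abs((step - count)) == abs(0)) -> false; (max((base * -2), (total % (count - -1))) == (step + base)) -> false; result = 0; result = 0; extra = 0; result = 0; scale = 0; result = 0; shift = 0; result = 0; extra2 = 0; return 1; both end at 1.
An exhaustive pass over the 35 declared inputs shows identical outputs.
verdict: equivalent


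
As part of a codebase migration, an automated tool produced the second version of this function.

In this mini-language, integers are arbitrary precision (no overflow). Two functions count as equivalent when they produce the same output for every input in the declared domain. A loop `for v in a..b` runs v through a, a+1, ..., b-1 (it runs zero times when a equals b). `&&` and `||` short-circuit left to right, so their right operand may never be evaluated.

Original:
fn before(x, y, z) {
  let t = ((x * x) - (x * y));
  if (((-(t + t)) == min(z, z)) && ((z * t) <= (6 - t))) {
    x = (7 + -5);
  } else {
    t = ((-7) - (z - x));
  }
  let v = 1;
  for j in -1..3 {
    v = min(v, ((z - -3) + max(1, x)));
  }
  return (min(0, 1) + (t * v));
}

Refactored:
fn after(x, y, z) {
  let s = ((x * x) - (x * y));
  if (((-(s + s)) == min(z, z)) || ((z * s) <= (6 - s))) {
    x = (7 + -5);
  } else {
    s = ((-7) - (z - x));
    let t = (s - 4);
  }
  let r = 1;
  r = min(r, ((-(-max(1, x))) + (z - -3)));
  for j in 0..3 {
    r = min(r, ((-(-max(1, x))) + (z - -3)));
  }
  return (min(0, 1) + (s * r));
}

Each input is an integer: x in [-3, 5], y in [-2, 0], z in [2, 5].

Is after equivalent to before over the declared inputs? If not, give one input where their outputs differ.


On input x=-2, y=-2, z=2, before returns -11 while after returns 0.
verdict: not equivalent; witness: x=-2, y=-2, z=2


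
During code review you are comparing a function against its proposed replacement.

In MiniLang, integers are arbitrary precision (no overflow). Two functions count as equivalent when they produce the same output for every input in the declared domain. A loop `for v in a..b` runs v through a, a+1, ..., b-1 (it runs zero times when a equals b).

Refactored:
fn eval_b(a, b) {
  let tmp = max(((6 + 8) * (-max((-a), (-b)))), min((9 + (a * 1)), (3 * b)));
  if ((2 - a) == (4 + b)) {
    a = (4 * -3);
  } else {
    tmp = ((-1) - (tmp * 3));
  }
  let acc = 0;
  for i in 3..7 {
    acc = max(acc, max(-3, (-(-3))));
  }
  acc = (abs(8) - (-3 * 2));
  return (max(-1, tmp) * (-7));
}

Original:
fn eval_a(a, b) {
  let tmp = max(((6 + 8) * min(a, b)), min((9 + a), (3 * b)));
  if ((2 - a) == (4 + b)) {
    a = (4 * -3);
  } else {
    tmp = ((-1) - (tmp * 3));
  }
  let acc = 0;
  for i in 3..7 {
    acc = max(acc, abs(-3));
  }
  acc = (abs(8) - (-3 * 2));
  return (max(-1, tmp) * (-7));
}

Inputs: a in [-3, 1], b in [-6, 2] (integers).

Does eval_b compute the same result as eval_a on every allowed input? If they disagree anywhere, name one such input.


Differences: constant usage differs; min/max/abs usage differs; arithmetic usage differs — yet all 45 inputs agree.
verdict: equivalent


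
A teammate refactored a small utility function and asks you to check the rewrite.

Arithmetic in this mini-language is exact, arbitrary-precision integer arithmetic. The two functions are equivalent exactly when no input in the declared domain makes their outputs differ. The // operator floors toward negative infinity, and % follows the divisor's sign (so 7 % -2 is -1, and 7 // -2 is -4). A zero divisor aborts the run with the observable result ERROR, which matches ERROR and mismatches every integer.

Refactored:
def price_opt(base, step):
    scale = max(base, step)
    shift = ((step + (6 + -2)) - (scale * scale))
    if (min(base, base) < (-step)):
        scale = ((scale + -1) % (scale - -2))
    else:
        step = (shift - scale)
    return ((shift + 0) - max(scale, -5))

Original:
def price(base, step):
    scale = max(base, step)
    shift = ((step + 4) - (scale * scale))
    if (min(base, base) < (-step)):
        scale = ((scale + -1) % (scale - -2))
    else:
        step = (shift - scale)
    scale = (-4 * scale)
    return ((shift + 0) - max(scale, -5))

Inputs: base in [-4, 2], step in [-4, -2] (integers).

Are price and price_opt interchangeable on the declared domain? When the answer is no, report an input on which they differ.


Try base=-4, step=-4.
price: scale = -4; shift = -16; (min(base, base) < (-step)) -> true; scale = -1; scale = 4; return -20
price_opt: scale = -4; shift = -16; (min(base, base) < (-step)) -> true; scale = -1; return -15
-20 != -15, so the rewrite changes behavior.
verdict: not equivalent; witness: base=-4, step=-4


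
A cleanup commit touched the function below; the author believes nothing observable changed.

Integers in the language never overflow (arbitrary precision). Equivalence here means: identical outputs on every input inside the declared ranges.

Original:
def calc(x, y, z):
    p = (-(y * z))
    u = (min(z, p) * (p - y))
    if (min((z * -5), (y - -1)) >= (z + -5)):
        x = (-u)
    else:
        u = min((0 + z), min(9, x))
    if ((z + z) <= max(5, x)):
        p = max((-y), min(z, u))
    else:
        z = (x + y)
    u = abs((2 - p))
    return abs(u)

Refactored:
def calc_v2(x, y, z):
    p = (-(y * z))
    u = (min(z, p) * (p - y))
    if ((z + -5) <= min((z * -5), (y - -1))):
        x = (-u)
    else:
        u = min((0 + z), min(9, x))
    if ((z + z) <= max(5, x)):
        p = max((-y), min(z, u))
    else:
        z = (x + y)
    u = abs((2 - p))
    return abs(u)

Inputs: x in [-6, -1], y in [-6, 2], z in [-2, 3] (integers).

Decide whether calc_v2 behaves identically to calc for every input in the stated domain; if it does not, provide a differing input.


Comparing the listings, the differences include: comparison usage differs.
Tracing x=-2, y=-2, z=2: calc: p becomes 4; next u becomes 12; next (min((z * -5), (y - -1)) >= (z + -5)) evaluates to false; next u becomes -2; next ((z + z) <= max(5, x)) evaluates to true; next p becomes 2; next u becomes 0; next final value 0 | calc_v2: p becomes 4; next u becomes 12; next ((z + -5) <= min((z * -5), (y - -1))) evaluates to false; next u becomes -2; next ((z + z) <= max(5, x)) evaluates to true; next p becomes 2; next u becomes 0; next final value 0 — matching result 0.
Every one of the 324 inputs gives matching results.
verdict: equivalent


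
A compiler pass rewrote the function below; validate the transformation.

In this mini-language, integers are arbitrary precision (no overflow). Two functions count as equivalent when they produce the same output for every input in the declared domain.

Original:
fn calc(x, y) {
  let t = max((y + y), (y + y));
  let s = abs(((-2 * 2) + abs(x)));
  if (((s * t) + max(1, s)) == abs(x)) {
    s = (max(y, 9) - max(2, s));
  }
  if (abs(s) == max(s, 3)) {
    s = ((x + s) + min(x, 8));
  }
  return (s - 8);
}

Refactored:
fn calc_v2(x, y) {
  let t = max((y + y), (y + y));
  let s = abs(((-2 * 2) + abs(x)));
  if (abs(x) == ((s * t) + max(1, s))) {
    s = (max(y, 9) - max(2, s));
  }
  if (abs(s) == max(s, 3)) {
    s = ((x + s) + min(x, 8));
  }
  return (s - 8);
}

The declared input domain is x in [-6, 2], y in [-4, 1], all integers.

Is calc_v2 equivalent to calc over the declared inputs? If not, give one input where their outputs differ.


Although same computation, different form, 54/54 inputs agree.
verdict: equivalent


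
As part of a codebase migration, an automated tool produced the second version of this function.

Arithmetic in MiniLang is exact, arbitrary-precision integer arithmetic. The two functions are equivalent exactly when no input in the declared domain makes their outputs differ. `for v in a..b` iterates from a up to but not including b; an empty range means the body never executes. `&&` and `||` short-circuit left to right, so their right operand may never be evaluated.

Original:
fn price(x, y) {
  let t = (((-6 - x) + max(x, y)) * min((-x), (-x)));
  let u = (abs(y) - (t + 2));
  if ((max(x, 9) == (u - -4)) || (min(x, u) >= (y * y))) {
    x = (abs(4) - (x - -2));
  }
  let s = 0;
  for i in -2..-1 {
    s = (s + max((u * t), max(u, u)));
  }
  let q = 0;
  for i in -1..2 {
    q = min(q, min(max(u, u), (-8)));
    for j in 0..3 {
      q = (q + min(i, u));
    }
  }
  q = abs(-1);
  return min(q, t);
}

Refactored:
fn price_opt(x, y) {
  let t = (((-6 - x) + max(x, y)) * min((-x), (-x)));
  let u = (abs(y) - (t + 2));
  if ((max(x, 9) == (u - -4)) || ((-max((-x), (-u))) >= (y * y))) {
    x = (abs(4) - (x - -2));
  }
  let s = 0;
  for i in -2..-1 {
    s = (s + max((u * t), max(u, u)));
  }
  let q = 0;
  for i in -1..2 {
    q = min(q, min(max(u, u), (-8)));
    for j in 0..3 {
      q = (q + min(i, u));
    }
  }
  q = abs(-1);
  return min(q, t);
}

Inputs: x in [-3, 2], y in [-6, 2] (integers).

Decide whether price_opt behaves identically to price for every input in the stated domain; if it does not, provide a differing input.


This is a faithful refactor — min/max/abs usage differs, but the computed results match everywhere.
Spot check at x=-1, y=-2 — price: t := -6 | u := 6 | ((max(x, 9) == (u - -4)) || (min(x, u) >= (y * y))): false | s := 0 | iter i=-2: | s := 6 | q := 0 | iter i=-1: | q := -8 | iter j=0: | q := -9 | iter j=1: | q := -10 | iter j=2: | q := -11 | iter i=0: | q := -11 | iter j=0: | q := -11 | iter j=1: | q := -11 | iter j=2: | q := -11 | iter i=1: | q := -11 | iter j=0: | q := -10 | iter j=1: | q := -9 | iter j=2: | q := -8 | q := 1 | result -6. price_opt: t := -6 | u := 6 | ((max(x, 9) == (u - -4)) || ((-max((-x), (-u))) >= (y * y))): false | s := 0 | iter i=-2: | s := 6 | q := 0 | iter i=-1: | q := -8 | iter j=0: | q := -9 | iter j=1: | q := -10 | iter j=2: | q := -11 | iter i=0: | q := -11 | iter j=0: | q := -11 | iter j=1: | q := -11 | iter j=2: | q := -11 | iter i=1: | q := -11 | iter j=0: | q := -10 | iter j=1: | q := -9 | iter j=2: | q := -8 | q := 1 | result -6. Both give -6.
Sweeping the whole domain (54 inputs) finds no disagreement.
verdict: equivalent


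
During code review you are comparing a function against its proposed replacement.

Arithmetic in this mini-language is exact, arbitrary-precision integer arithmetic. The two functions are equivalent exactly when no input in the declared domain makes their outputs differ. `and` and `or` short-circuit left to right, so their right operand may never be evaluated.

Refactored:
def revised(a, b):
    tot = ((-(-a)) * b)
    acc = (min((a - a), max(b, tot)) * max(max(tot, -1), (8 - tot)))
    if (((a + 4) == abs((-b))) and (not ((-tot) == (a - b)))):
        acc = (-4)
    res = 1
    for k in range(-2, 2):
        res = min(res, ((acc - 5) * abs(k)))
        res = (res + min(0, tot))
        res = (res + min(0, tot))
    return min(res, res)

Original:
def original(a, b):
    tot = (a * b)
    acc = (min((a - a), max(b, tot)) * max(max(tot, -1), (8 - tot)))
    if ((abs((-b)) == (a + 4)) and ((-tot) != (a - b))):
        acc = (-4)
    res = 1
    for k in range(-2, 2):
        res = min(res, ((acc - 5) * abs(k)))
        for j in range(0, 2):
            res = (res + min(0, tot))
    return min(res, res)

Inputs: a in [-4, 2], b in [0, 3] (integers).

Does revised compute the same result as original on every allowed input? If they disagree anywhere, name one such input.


Changes here: min/max/abs usage differs; and constant usage differs; and loop structure differs; and arithmetic usage differs; and comparison usage differs; and local variable names differ; and boolean connective usage differs; the full 28-point sweep finds no disagreement.
verdict: equivalent


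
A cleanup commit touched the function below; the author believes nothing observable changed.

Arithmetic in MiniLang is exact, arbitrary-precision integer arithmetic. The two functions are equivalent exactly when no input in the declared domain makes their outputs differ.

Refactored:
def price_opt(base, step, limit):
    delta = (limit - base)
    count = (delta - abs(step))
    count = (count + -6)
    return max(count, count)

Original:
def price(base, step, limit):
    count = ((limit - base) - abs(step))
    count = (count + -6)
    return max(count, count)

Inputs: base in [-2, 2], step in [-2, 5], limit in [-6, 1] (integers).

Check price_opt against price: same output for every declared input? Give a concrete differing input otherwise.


The two are interchangeable: statement counts differ; also local variable names differ, and every declared input agrees.
Tracing base=-2, step=3, limit=1: price: count = 0; count = -6; return -6 | price_opt: delta = 3; count = 0; count = -6; return -6 — matching result -6.
Checked all 320 inputs in the declared domain: the outputs agree on every one.
verdict: equivalent


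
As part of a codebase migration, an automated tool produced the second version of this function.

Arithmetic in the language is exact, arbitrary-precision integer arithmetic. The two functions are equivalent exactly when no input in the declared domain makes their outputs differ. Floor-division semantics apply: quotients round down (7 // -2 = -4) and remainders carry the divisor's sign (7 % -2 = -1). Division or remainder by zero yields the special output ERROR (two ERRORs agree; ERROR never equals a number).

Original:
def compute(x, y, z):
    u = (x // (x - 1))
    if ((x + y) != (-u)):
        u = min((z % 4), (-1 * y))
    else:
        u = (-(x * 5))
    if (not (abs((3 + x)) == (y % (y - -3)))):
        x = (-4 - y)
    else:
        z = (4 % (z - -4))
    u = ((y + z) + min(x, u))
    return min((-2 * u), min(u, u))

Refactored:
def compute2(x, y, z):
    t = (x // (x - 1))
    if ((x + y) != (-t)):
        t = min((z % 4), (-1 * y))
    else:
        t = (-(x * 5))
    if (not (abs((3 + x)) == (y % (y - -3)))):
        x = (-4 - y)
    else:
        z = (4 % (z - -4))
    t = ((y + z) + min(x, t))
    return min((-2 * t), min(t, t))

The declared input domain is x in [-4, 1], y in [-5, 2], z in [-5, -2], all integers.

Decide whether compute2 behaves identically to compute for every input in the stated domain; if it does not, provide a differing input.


Comparing the listings, the differences include: local variable names differ.
One worked example (x=1, y=-2, z=-3) — compute: hits division by zero so the output is ERROR; compute2: hits division by zero so the output is ERROR; agreement on ERROR.
Checked all 192 inputs in the declared domain: the outputs agree on every one.
verdict: equivalent


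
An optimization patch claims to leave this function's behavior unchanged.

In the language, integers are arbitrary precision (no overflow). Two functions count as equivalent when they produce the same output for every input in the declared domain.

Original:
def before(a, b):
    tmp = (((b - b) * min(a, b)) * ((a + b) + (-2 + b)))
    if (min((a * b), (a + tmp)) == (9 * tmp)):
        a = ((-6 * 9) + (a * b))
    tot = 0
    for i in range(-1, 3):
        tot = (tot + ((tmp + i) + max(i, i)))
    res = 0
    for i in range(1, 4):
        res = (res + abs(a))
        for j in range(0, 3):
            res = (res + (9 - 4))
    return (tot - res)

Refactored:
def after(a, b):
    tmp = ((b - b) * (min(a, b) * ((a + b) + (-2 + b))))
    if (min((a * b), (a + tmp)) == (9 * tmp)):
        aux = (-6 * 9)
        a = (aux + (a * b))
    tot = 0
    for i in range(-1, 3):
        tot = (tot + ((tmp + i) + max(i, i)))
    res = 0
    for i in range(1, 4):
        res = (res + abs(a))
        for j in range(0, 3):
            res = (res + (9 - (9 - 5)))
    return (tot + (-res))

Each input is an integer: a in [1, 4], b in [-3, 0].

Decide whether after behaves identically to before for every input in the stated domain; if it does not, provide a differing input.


Behavior is preserved: although local variable names differ; and constant usage differs; and statement counts differ; and arithmetic usage differs, the outputs never diverge.
Tracing a=2, b=-3: before: tmp = 0; (min((a * b), (a + tmp)) == (9 * tmp)) -> false; tot = 0; [i=-1]; tot = -2; [i=0]; tot = -2; [i=1]; tot = 0; [i=2]; tot = 4; res = 0; [i=1]; res = 2; [j=0]; res = 7; [j=1]; res = 12; [j=2]; res = 17; [i=2]; res = 19; [j=0]; res = 24; [j=1]; res = 29; [j=2]; res = 34; [i=3]; res = 36; [j=0]; res = 41; [j=1]; res = 46; [j=2]; res = 51; return -47 | after: tmp = 0; (min((a * b), (a + tmp)) == (9 * tmp)) -> false; tot = 0; [i=-1]; tot = -2; [i=0]; tot = -2; [i=1]; tot = 0; [i=2]; tot = 4; res = 0; [i=1]; res = 2; [j=0]; res = 7; [j=1]; res = 12; [j=2]; res = 17; [i=2]; res = 19; [j=0]; res = 24; [j=1]; res = 29; [j=2]; res = 34; [i=3]; res = 36; [j=0]; res = 41; [j=1]; res = 46; [j=2]; res = 51; return -47 — matching result -47.
An exhaustive pass over the 16 declared inputs shows identical outputs.
verdict: equivalent


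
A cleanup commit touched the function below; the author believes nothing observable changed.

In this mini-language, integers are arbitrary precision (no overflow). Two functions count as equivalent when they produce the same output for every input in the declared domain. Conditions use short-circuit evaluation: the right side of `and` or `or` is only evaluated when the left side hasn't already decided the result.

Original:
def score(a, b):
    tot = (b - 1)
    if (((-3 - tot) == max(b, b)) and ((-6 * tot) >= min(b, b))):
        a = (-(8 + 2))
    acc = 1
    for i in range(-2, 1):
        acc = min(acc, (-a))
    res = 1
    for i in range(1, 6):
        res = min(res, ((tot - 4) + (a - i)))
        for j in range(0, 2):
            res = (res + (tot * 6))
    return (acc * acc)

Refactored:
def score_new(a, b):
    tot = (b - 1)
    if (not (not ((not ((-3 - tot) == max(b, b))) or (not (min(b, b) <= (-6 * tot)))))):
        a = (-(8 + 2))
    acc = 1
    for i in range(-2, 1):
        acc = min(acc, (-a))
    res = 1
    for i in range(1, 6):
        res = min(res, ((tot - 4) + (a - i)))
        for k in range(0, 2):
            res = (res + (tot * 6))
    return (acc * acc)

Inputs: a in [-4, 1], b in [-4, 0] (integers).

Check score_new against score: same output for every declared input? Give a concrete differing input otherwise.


Take a=0, b=-4.
score: tot = -5; (((-3 - tot) == max(b, b)) and ((-6 * tot) >= min(b, b))) -> false; acc = 1; [i=-2]; acc = 0; [i=-1]; acc = 0; [i=0]; acc = 0; res = 1; [i=1]; res = -10; [j=0]; res = -40; [j=1]; res = -70; [i=2]; res = -70; [j=0]; res = -100; [j=1]; res = -130; [i=3]; res = -130; [j=0]; res = -160; [j=1]; res = -190; [i=4]; res = -190; [j=0]; res = -220; [j=1]; res = -250; [i=5]; res = -250; [j=0]; res = -280; [j=1]; res = -310; return 0
score_new: tot = -5; (not (not ((not ((-3 - tot) == max(b, b))) or (not (min(b, b) <= (-6 * tot)))))) -> true; a = -10; acc = 1; [i=-2]; acc = 1; [i=-1]; acc = 1; [i=0]; acc = 1; res = 1; [i=1]; res = -20; [k=0]; res = -50; [k=1]; res = -80; [i=2]; res = -80; [k=0]; res = -110; [k=1]; res = -140; [i=3]; res = -140; [k=0]; res = -170; [k=1]; res = -200; [i=4]; res = -200; [k=0]; res = -230; [k=1]; res = -260; [i=5]; res = -260; [k=0]; res = -290; [k=1]; res = -320; return 1
0 and 1 differ, so these are not the same function on this domain.
verdict: not equivalent; witness: a=0, b=-4


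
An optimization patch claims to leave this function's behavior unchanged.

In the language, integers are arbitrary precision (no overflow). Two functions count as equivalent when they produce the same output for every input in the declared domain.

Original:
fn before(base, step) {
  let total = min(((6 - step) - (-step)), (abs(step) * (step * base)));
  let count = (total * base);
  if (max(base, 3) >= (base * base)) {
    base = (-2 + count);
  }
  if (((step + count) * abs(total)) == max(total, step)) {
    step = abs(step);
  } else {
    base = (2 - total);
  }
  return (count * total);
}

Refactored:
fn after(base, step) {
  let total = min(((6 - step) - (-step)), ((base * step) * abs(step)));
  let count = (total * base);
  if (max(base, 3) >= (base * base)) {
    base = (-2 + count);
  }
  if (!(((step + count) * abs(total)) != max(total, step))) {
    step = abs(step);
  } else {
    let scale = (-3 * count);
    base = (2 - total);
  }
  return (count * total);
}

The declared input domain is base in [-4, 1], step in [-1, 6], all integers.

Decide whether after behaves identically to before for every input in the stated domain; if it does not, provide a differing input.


Behavior is preserved: although boolean connective usage differs; arithmetic usage differs; comparison usage differs; statement counts differ; constant usage differs; local variable names differ, the outputs never diverge.
As a probe, take base=-2, step=-1: before runs total = 2; count = -4; (max(base, 3) >= (base * base)) -> false; (((step + count) * abs(total)) == max(total, step)) -> false; base = 0; return -8; after runs total = 2; count = -4; (max(base, 3) >= (base * base)) -> false; (!(((step + count) * abs(total)) != max(total, step))) -> false; scale = 12; base = 0; return -8; both end at -8.
Sweeping the whole domain (48 inputs) finds no disagreement.
verdict: equivalent
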